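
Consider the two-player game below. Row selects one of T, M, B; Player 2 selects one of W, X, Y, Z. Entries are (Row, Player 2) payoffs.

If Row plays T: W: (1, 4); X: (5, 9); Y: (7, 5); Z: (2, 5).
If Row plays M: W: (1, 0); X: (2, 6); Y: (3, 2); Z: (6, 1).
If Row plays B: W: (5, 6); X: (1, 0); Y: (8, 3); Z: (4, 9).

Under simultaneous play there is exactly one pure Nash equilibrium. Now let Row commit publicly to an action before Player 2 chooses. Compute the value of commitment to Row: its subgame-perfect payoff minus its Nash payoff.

0

Work backward from Player 2's decision.
- T: BR = X, leader payoff 5.
- M: BR = X, leader payoff 2.
- B: BR = Z, leader payoff 4.
Among 5, 2, 4, the best is 5 at T. Subgame-perfect outcome: (T, X) with payoffs (5, 9).
Under simultaneous play:
Row's best replies: W→B; X→T; Y→B; Z→M.
Player 2's best replies: T→X; M→X; B→Z.
Only (T, X) has each player best-responding; Nash payoffs (5, 9).
Row's commitment gain: 5 − 5 = 0.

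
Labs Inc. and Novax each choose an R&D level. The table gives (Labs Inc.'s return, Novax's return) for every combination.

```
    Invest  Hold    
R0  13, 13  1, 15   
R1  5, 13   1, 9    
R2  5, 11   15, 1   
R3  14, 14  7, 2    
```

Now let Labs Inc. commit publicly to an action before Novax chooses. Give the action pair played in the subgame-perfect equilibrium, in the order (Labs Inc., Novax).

(R3, Invest)

Backward induction with Labs Inc. moving first.
- R0: Novax compares 13, 15 and picks Hold; Labs Inc. would get 1.
- R1: Novax compares 13, 9 and picks Invest; Labs Inc. would get 5.
- R2: Novax compares 11, 1 and picks Invest; Labs Inc. would get 5.
- R3: Novax compares 14, 2 and picks Invest; Labs Inc. would get 14.
Maximizing over 1, 5, 5, 14, Labs Inc. chooses R3. Subgame-perfect outcome: (R3, Invest) with payoffs (14, 14).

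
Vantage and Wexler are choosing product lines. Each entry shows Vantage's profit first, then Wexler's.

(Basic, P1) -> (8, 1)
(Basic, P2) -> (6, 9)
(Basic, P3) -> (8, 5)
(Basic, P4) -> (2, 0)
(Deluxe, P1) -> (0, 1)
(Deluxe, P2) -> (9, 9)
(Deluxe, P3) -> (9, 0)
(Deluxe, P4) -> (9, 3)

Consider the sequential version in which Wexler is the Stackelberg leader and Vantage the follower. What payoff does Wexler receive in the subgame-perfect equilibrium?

Backward induction with Wexler moving first.
- P1: BR = Basic, leader payoff 1.
- P2: BR = Deluxe, leader payoff 9.
- P3: BR = Deluxe, leader payoff 0.
- P4: BR = Deluxe, leader payoff 3.
Maximizing over 1, 9, 0, 3, Wexler chooses P2. Subgame-perfect outcome: (Deluxe, P2) with payoffs (9, 9).

9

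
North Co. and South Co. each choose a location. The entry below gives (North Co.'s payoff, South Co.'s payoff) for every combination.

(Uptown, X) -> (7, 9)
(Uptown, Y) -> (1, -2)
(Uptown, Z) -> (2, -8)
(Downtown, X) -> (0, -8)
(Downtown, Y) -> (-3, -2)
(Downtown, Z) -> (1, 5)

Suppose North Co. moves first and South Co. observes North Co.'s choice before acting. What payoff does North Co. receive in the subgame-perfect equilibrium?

7

Solve by backward induction (North Co. leads).
- Uptown: BR = X, leader payoff 7.
- Downtown: BR = Z, leader payoff 1.
Among 7, 1, the best is 7 at Uptown. Subgame-perfect outcome: (Uptown, X) with payoffs (7, 9).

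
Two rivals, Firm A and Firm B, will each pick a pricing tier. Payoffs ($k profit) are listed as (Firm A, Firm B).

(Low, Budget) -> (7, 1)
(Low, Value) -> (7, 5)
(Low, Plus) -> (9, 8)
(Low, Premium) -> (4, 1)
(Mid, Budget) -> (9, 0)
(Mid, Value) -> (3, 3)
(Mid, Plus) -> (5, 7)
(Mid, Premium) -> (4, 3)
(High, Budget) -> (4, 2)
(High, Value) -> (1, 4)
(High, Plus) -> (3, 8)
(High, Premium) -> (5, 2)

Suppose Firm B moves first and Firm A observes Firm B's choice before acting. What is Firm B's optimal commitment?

Plus

Firm A best-responds to each possible Firm B move:
- Budget: Firm A compares 7, 9, 4 and picks Mid; Firm B would get 0.
- Value: Firm A compares 7, 3, 1 and picks Low; Firm B would get 5.
- Plus: Firm A compares 9, 5, 3 and picks Low; Firm B would get 8.
- Premium: Firm A compares 4, 4, 5 and picks High; Firm B would get 2.
Firm B's induced payoffs are 0, 5, 8, 2, so Firm B commits to Plus. Subgame-perfect outcome: (Low, Plus) with payoffs (9, 8).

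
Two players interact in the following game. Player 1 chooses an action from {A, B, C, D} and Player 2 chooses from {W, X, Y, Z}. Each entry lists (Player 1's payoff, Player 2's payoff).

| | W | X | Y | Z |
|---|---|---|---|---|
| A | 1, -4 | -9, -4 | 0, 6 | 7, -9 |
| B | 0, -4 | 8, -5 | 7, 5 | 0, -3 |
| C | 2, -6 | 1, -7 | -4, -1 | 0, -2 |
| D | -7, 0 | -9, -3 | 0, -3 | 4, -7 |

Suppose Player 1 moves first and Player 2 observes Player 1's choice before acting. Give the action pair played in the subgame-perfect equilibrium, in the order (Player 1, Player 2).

(B, Y)

Work backward from Player 2's decision.
- A: Player 2 compares -4, -4, 6, -9 and picks Y; Player 1 would get 0.
- B: Player 2 compares -4, -5, 5, -3 and picks Y; Player 1 would get 7.
- C: Player 2 compares -6, -7, -1, -2 and picks Y; Player 1 would get -4.
- D: Player 2 compares 0, -3, -3, -7 and picks W; Player 1 would get -7.
Maximizing over 0, 7, -4, -7, Player 1 chooses B. Subgame-perfect outcome: (B, Y) with payoffs (7, 5).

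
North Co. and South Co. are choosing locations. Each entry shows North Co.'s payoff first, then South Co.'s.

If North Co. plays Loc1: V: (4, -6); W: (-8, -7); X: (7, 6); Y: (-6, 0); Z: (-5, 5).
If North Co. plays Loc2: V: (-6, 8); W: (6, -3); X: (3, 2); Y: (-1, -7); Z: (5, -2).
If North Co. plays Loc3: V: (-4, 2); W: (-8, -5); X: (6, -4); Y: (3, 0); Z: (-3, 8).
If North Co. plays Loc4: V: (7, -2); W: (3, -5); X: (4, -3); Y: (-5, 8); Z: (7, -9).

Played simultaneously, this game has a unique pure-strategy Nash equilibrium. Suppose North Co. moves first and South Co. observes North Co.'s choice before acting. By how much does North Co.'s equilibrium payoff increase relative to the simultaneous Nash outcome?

0

South Co. best-responds to each possible North Co. move:
- Loc1: BR = X, leader payoff 7.
- Loc2: BR = V, leader payoff -6.
- Loc3: BR = Z, leader payoff -3.
- Loc4: BR = Y, leader payoff -5.
Maximizing over 7, -6, -3, -5, North Co. chooses Loc1. Subgame-perfect outcome: (Loc1, X) with payoffs (7, 6).
Under simultaneous play:
North Co.'s best replies: V→Loc4; W→Loc2; X→Loc1; Y→Loc3; Z→Loc4.
South Co.'s best replies: Loc1→X; Loc2→V; Loc3→Z; Loc4→Y.
The unique mutual best reply is (Loc1, X), giving (7, 6).
North Co.'s commitment gain: 7 − 7 = 0.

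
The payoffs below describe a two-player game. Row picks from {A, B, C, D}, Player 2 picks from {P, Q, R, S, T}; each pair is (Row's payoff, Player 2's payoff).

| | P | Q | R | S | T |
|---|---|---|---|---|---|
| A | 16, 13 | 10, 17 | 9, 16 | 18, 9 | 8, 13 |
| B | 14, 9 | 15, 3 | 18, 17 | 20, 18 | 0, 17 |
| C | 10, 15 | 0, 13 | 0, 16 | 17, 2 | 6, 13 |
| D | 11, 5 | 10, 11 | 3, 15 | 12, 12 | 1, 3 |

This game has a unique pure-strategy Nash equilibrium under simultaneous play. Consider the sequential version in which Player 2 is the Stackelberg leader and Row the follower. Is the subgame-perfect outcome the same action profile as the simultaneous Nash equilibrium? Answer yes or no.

yes

Work backward from Row's decision.
- P: Row compares 16, 14, 10, 11 and picks A; Player 2 would get 13.
- Q: Row compares 10, 15, 0, 10 and picks B; Player 2 would get 3.
- R: Row compares 9, 18, 0, 3 and picks B; Player 2 would get 17.
- S: Row compares 18, 20, 17, 12 and picks B; Player 2 would get 18.
- T: Row compares 8, 0, 6, 1 and picks A; Player 2 would get 13.
Player 2's induced payoffs are 13, 3, 17, 18, 13, so Player 2 commits to S. Subgame-perfect outcome: (B, S) with payoffs (20, 18).
Under simultaneous play:
Row's best replies: P→A; Q→B; R→B; S→B; T→A.
Player 2's best replies: A→Q; B→S; C→R; D→R.
The unique mutual best reply is (B, S), giving (20, 18).
Sequential outcome (B, S) coincides with the Nash profile (B, S).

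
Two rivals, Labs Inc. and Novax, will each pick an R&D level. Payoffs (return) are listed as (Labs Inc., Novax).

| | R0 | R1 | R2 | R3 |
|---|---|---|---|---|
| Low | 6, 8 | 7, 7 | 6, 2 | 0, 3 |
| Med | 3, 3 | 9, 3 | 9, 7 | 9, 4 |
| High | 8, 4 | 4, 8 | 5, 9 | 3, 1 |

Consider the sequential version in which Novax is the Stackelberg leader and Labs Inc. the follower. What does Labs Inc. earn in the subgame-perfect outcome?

9

Backward induction with Novax moving first.
- R0: Labs Inc. compares 6, 3, 8 and picks High; Novax would get 4.
- R1: Labs Inc. compares 7, 9, 4 and picks Med; Novax would get 3.
- R2: Labs Inc. compares 6, 9, 5 and picks Med; Novax would get 7.
- R3: Labs Inc. compares 0, 9, 3 and picks Med; Novax would get 4.
Novax's induced payoffs are 4, 3, 7, 4, so Novax commits to R2. Subgame-perfect outcome: (Med, R2) with payoffs (9, 7).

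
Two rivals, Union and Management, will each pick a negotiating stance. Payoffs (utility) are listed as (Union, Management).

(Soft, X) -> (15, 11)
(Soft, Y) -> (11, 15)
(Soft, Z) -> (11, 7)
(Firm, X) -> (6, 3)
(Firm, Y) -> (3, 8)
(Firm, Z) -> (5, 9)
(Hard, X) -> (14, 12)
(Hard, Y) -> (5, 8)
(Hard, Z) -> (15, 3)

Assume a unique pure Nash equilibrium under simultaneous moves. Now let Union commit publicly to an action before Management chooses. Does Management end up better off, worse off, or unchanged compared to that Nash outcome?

Solve by backward induction (Union leads).
- Soft: Management compares 11, 15, 7 and picks Y; Union would get 11.
- Firm: Management compares 3, 8, 9 and picks Z; Union would get 5.
- Hard: Management compares 12, 8, 3 and picks X; Union would get 14.
Among 11, 5, 14, the best is 14 at Hard. Subgame-perfect outcome: (Hard, X) with payoffs (14, 12).
For the simultaneous game, intersect best replies.
Union's best replies: X→Soft; Y→Soft; Z→Hard.
Management's best replies: Soft→Y; Firm→Z; Hard→X.
Only (Soft, Y) has each player best-responding; Nash payoffs (11, 15).
Management earns 12 sequentially versus 15 at the Nash outcome: worse off.

worse off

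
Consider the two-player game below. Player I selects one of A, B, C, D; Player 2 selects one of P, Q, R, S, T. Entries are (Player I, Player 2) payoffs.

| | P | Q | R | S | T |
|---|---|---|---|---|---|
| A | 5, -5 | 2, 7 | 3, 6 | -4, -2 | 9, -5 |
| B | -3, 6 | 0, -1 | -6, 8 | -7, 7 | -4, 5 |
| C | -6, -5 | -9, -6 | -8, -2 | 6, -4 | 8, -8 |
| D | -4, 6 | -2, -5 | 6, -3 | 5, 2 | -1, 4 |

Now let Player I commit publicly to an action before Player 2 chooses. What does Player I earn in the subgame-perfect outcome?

2

Player 2 best-responds to each possible Player I move:
- A: BR = Q, leader payoff 2.
- B: BR = R, leader payoff -6.
- C: BR = R, leader payoff -8.
- D: BR = P, leader payoff -4.
Player I's induced payoffs are 2, -6, -8, -4, so Player I commits to A. Subgame-perfect outcome: (A, Q) with payoffs (2, 7).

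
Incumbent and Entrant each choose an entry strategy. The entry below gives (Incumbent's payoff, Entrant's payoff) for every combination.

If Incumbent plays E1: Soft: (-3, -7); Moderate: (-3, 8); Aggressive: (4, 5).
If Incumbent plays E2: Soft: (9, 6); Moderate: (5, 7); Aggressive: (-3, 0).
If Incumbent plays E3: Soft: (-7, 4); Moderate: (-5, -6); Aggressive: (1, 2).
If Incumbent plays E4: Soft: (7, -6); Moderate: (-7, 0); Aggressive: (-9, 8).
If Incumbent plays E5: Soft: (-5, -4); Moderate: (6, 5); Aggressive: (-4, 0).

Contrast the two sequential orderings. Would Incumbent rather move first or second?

second

If Incumbent leads: Entrant's best replies are E1→Moderate, E2→Moderate, E3→Soft, E4→Aggressive, E5→Moderate; Incumbent's induced payoffs -3, 5, -7, -9, 6; outcome (E5, Moderate), payoffs (6, 5).
If Entrant leads: Incumbent's best replies are Soft→E2, Moderate→E5, Aggressive→E1; Entrant's induced payoffs 6, 5, 5; outcome (E2, Soft), payoffs (9, 6).
Incumbent gets 6 moving first and 9 moving second, so Incumbent prefers to move second.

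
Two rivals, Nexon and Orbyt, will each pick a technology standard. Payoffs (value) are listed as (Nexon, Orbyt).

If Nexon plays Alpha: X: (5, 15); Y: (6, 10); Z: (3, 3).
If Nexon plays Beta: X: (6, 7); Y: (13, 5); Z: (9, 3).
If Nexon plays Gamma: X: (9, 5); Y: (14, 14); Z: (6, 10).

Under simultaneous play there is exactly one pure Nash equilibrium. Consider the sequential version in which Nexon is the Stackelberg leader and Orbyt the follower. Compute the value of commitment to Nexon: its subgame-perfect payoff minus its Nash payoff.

0

Work backward from Orbyt's decision.
- Alpha: Orbyt compares 15, 10, 3 and picks X; Nexon would get 5.
- Beta: Orbyt compares 7, 5, 3 and picks X; Nexon would get 6.
- Gamma: Orbyt compares 5, 14, 10 and picks Y; Nexon would get 14.
Maximizing over 5, 6, 14, Nexon chooses Gamma. Subgame-perfect outcome: (Gamma, Y) with payoffs (14, 14).
Now find the simultaneous Nash equilibrium.
Nexon's best replies: X→Gamma; Y→Gamma; Z→Beta.
Orbyt's best replies: Alpha→X; Beta→X; Gamma→Y.
Only (Gamma, Y) has each player best-responding; Nash payoffs (14, 14).
Nexon's commitment gain: 14 − 14 = 0.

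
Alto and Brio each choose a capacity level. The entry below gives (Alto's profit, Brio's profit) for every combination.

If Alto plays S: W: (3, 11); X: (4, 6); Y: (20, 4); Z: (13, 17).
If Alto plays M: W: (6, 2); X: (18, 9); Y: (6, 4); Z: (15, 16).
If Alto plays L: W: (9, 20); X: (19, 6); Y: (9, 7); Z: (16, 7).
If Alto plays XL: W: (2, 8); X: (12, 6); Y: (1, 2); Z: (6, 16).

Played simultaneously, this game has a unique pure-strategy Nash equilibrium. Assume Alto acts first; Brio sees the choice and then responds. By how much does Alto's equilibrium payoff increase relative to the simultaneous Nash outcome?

6

Backward induction with Alto moving first.
- S → Brio plays Z (best of 11, 6, 4, 17); Alto gets 13.
- M → Brio plays Z (best of 2, 9, 4, 16); Alto gets 15.
- L → Brio plays W (best of 20, 6, 7, 7); Alto gets 9.
- XL → Brio plays Z (best of 8, 6, 2, 16); Alto gets 6.
Among 13, 15, 9, 6, the best is 15 at M. Subgame-perfect outcome: (M, Z) with payoffs (15, 16).
Now find the simultaneous Nash equilibrium.
Alto's best replies: W→L; X→L; Y→S; Z→L.
Brio's best replies: S→Z; M→Z; L→W; XL→Z.
Only (L, W) has each player best-responding; Nash payoffs (9, 20).
Alto's commitment gain: 15 − 9 = 6.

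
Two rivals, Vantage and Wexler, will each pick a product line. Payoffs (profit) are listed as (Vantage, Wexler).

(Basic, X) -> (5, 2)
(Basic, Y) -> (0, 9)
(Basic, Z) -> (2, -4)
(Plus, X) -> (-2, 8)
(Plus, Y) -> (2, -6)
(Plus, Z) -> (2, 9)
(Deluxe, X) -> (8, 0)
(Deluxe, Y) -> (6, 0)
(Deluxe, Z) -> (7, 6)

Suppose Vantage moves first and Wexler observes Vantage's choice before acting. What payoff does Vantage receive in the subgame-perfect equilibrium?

7

Work backward from Wexler's decision.
- Basic: BR = Y, leader payoff 0.
- Plus: BR = Z, leader payoff 2.
- Deluxe: BR = Z, leader payoff 7.
Among 0, 2, 7, the best is 7 at Deluxe. Subgame-perfect outcome: (Deluxe, Z) with payoffs (7, 6).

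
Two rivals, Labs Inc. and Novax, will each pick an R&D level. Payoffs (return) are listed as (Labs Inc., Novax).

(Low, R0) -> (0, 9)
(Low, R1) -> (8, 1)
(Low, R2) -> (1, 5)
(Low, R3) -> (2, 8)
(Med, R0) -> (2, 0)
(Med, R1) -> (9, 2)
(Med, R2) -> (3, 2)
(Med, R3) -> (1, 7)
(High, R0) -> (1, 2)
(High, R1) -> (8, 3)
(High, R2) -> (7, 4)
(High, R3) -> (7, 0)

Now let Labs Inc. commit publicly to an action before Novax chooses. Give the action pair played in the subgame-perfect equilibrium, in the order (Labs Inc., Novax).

Solve by backward induction (Labs Inc. leads).
- Low: BR = R0, leader payoff 0.
- Med: BR = R3, leader payoff 1.
- High: BR = R2, leader payoff 7.
Labs Inc.'s induced payoffs are 0, 1, 7, so Labs Inc. commits to High. Subgame-perfect outcome: (High, R2) with payoffs (7, 4).

(High, R2)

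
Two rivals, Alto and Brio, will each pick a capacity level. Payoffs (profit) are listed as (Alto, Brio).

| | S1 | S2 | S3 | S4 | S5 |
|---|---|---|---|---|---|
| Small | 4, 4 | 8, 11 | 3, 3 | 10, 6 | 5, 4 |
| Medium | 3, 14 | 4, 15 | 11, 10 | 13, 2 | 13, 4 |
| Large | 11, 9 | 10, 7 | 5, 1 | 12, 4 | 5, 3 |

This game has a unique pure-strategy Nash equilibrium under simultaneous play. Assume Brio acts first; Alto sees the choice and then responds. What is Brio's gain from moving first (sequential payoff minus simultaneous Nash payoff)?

1

Backward induction with Brio moving first.
- S1: BR = Large, leader payoff 9.
- S2: BR = Large, leader payoff 7.
- S3: BR = Medium, leader payoff 10.
- S4: BR = Medium, leader payoff 2.
- S5: BR = Medium, leader payoff 4.
Among 9, 7, 10, 2, 4, the best is 10 at S3. Subgame-perfect outcome: (Medium, S3) with payoffs (11, 10).
Now find the simultaneous Nash equilibrium.
Alto's best replies: S1→Large; S2→Large; S3→Medium; S4→Medium; S5→Medium.
Brio's best replies: Small→S2; Medium→S2; Large→S1.
The unique mutual best reply is (Large, S1), giving (11, 9).
Brio's commitment gain: 10 − 9 = 1.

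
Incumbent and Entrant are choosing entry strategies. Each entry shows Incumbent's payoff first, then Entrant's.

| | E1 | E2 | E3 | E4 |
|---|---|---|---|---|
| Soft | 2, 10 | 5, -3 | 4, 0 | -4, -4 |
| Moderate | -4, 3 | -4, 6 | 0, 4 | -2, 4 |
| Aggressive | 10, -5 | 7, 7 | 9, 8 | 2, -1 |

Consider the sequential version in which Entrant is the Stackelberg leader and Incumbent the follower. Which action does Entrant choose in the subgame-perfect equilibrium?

E3

Work backward from Incumbent's decision.
- E1: Incumbent compares 2, -4, 10 and picks Aggressive; Entrant would get -5.
- E2: Incumbent compares 5, -4, 7 and picks Aggressive; Entrant would get 7.
- E3: Incumbent compares 4, 0, 9 and picks Aggressive; Entrant would get 8.
- E4: Incumbent compares -4, -2, 2 and picks Aggressive; Entrant would get -1.
Among -5, 7, 8, -1, the best is 8 at E3. Subgame-perfect outcome: (Aggressive, E3) with payoffs (9, 8).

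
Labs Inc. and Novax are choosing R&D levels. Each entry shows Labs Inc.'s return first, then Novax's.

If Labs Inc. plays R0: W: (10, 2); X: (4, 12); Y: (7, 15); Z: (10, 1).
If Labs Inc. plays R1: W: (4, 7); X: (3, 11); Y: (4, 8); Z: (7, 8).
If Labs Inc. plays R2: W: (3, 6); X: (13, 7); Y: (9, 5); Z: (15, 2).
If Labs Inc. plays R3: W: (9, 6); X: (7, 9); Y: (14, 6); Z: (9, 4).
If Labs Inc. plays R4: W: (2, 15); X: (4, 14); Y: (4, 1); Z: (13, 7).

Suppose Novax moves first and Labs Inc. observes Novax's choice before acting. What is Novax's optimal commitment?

Backward induction with Novax moving first.
- W → Labs Inc. plays R0 (best of 10, 4, 3, 9, 2); Novax gets 2.
- X → Labs Inc. plays R2 (best of 4, 3, 13, 7, 4); Novax gets 7.
- Y → Labs Inc. plays R3 (best of 7, 4, 9, 14, 4); Novax gets 6.
- Z → Labs Inc. plays R2 (best of 10, 7, 15, 9, 13); Novax gets 2.
Among 2, 7, 6, 2, the best is 7 at X. Subgame-perfect outcome: (R2, X) with payoffs (13, 7).

X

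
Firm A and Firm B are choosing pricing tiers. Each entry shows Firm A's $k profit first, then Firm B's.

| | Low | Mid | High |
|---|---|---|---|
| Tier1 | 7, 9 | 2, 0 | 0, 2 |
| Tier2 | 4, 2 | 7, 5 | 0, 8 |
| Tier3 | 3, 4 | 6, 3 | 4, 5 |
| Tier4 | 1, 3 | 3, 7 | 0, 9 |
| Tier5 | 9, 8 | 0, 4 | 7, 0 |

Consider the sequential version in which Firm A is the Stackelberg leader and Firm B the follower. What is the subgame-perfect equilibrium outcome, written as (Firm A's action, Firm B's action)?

Work backward from Firm B's decision.
- Tier1: BR = Low, leader payoff 7.
- Tier2: BR = High, leader payoff 0.
- Tier3: BR = High, leader payoff 4.
- Tier4: BR = High, leader payoff 0.
- Tier5: BR = Low, leader payoff 9.
Maximizing over 7, 0, 4, 0, 9, Firm A chooses Tier5. Subgame-perfect outcome: (Tier5, Low) with payoffs (9, 8).

(Tier5, Low)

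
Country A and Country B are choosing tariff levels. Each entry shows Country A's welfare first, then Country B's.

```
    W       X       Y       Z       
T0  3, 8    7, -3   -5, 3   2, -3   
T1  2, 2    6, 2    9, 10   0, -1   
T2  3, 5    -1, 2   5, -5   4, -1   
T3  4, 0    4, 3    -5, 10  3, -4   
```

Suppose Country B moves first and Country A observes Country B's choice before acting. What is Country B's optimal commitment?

Y

Backward induction with Country B moving first.
- W: BR = T3, leader payoff 0.
- X: BR = T0, leader payoff -3.
- Y: BR = T1, leader payoff 10.
- Z: BR = T2, leader payoff -1.
Maximizing over 0, -3, 10, -1, Country B chooses Y. Subgame-perfect outcome: (T1, Y) with payoffs (9, 10).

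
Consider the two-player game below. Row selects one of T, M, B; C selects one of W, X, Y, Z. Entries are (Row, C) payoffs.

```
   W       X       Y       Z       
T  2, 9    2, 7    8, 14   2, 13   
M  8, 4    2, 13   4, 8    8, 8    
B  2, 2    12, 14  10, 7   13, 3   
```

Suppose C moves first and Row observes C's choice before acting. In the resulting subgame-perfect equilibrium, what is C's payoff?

Work backward from Row's decision.
- W: Row compares 2, 8, 2 and picks M; C would get 4.
- X: Row compares 2, 2, 12 and picks B; C would get 14.
- Y: Row compares 8, 4, 10 and picks B; C would get 7.
- Z: Row compares 2, 8, 13 and picks B; C would get 3.
Among 4, 14, 7, 3, the best is 14 at X. Subgame-perfect outcome: (B, X) with payoffs (12, 14).

14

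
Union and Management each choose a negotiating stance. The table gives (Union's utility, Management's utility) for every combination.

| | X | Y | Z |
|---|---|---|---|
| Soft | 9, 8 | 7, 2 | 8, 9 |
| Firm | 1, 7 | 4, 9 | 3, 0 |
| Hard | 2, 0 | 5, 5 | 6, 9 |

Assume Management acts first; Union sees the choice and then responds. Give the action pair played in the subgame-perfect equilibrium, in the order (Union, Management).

Backward induction with Management moving first.
- X: Union compares 9, 1, 2 and picks Soft; Management would get 8.
- Y: Union compares 7, 4, 5 and picks Soft; Management would get 2.
- Z: Union compares 8, 3, 6 and picks Soft; Management would get 9.
Management's induced payoffs are 8, 2, 9, so Management commits to Z. Subgame-perfect outcome: (Soft, Z) with payoffs (8, 9).

(Soft, Z)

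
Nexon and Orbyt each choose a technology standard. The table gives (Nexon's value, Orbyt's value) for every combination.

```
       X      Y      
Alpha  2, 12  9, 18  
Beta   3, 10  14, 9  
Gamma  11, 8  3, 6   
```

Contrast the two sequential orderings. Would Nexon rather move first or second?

If Nexon leads: Orbyt's best replies are Alpha→Y, Beta→X, Gamma→X; Nexon's induced payoffs 9, 3, 11; outcome (Gamma, X), payoffs (11, 8).
If Orbyt leads: Nexon's best replies are X→Gamma, Y→Beta; Orbyt's induced payoffs 8, 9; outcome (Beta, Y), payoffs (14, 9).
Nexon gets 11 moving first and 14 moving second, so Nexon prefers to move second.

second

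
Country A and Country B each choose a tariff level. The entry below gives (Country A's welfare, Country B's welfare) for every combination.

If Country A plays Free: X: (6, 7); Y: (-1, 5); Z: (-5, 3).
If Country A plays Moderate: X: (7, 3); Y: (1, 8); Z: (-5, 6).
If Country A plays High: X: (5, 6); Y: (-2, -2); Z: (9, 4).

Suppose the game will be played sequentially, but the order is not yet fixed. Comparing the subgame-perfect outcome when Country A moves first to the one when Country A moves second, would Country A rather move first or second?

first

If Country A leads: Country B's best replies are Free→X, Moderate→Y, High→X; Country A's induced payoffs 6, 1, 5; outcome (Free, X), payoffs (6, 7).
If Country B leads: Country A's best replies are X→Moderate, Y→Moderate, Z→High; Country B's induced payoffs 3, 8, 4; outcome (Moderate, Y), payoffs (1, 8).
Country A gets 6 moving first and 1 moving second, so Country A prefers to move first.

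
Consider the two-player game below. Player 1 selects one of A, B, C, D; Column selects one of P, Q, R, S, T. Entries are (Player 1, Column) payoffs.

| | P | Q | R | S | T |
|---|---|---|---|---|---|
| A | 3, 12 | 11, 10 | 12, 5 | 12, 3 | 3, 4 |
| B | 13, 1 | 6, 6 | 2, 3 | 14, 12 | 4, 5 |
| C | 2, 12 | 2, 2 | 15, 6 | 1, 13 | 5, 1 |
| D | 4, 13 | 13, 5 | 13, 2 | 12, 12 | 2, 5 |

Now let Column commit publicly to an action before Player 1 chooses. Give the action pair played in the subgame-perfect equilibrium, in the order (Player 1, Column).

Solve by backward induction (Column leads).
- P: BR = B, leader payoff 1.
- Q: BR = D, leader payoff 5.
- R: BR = C, leader payoff 6.
- S: BR = B, leader payoff 12.
- T: BR = C, leader payoff 1.
Among 1, 5, 6, 12, 1, the best is 12 at S. Subgame-perfect outcome: (B, S) with payoffs (14, 12).

(B, S)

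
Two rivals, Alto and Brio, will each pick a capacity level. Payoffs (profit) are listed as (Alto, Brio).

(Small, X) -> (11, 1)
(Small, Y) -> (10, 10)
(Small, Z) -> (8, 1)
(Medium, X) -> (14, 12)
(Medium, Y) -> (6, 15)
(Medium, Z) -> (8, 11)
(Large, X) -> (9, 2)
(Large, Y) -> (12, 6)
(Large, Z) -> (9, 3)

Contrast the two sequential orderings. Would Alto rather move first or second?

second

If Alto leads: Brio's best replies are Small→Y, Medium→Y, Large→Y; Alto's induced payoffs 10, 6, 12; outcome (Large, Y), payoffs (12, 6).
If Brio leads: Alto's best replies are X→Medium, Y→Large, Z→Large; Brio's induced payoffs 12, 6, 3; outcome (Medium, X), payoffs (14, 12).
Alto gets 12 moving first and 14 moving second, so Alto prefers to move second.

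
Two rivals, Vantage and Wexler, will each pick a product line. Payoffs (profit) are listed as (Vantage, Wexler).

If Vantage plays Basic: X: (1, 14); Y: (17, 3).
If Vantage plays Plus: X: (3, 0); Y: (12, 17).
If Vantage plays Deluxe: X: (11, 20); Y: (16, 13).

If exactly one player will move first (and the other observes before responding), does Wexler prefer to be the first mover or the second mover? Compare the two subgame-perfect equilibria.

first

If Vantage leads: Wexler's best replies are Basic→X, Plus→Y, Deluxe→X; Vantage's induced payoffs 1, 12, 11; outcome (Plus, Y), payoffs (12, 17).
If Wexler leads: Vantage's best replies are X→Deluxe, Y→Basic; Wexler's induced payoffs 20, 3; outcome (Deluxe, X), payoffs (11, 20).
Wexler gets 20 moving first and 17 moving second, so Wexler prefers to move first.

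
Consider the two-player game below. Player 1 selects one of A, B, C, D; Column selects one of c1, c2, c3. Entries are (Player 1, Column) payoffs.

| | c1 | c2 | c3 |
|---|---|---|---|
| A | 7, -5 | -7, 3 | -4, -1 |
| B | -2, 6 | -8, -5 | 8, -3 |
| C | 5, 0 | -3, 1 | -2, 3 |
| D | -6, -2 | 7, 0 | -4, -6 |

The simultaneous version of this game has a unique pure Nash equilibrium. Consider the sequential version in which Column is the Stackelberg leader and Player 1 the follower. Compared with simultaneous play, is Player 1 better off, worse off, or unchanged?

Backward induction with Column moving first.
- c1 → Player 1 plays A (best of 7, -2, 5, -6); Column gets -5.
- c2 → Player 1 plays D (best of -7, -8, -3, 7); Column gets 0.
- c3 → Player 1 plays B (best of -4, 8, -2, -4); Column gets -3.
Maximizing over -5, 0, -3, Column chooses c2. Subgame-perfect outcome: (D, c2) with payoffs (7, 0).
Under simultaneous play:
Player 1's best replies: c1→A; c2→D; c3→B.
Column's best replies: A→c2; B→c1; C→c3; D→c2.
The unique mutual best reply is (D, c2), giving (7, 0).
Player 1 earns 7 sequentially versus 7 at the Nash outcome: unchanged.

unchanged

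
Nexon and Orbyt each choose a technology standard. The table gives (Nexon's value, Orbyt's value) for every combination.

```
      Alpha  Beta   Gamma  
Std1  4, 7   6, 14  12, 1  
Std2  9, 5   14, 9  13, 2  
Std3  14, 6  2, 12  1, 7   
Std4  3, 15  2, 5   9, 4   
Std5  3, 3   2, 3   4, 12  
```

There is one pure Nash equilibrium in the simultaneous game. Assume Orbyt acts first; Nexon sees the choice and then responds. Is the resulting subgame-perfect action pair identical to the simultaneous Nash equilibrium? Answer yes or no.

yes

Work backward from Nexon's decision.
- Alpha: BR = Std3, leader payoff 6.
- Beta: BR = Std2, leader payoff 9.
- Gamma: BR = Std2, leader payoff 2.
Among 6, 9, 2, the best is 9 at Beta. Subgame-perfect outcome: (Std2, Beta) with payoffs (14, 9).
Now find the simultaneous Nash equilibrium.
Nexon's best replies: Alpha→Std3; Beta→Std2; Gamma→Std2.
Orbyt's best replies: Std1→Beta; Std2→Beta; Std3→Beta; Std4→Alpha; Std5→Gamma.
Only (Std2, Beta) has each player best-responding; Nash payoffs (14, 9).
Sequential outcome (Std2, Beta) coincides with the Nash profile (Std2, Beta).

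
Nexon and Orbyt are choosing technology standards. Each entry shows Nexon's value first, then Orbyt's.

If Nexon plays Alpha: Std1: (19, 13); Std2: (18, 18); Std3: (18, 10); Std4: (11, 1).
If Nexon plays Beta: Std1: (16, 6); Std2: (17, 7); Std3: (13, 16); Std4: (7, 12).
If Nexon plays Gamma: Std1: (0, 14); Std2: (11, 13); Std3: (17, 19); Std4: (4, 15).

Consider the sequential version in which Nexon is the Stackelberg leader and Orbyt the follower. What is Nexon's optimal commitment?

Alpha

Work backward from Orbyt's decision.
- Alpha: BR = Std2, leader payoff 18.
- Beta: BR = Std3, leader payoff 13.
- Gamma: BR = Std3, leader payoff 17.
Maximizing over 18, 13, 17, Nexon chooses Alpha. Subgame-perfect outcome: (Alpha, Std2) with payoffs (18, 18).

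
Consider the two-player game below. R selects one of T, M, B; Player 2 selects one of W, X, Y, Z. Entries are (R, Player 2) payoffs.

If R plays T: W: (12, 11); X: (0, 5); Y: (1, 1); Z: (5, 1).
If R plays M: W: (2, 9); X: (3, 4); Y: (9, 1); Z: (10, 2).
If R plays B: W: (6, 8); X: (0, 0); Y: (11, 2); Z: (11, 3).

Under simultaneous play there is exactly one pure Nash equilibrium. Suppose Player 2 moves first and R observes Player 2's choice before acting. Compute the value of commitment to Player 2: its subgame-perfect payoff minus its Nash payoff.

Backward induction with Player 2 moving first.
- W: R compares 12, 2, 6 and picks T; Player 2 would get 11.
- X: R compares 0, 3, 0 and picks M; Player 2 would get 4.
- Y: R compares 1, 9, 11 and picks B; Player 2 would get 2.
- Z: R compares 5, 10, 11 and picks B; Player 2 would get 3.
Maximizing over 11, 4, 2, 3, Player 2 chooses W. Subgame-perfect outcome: (T, W) with payoffs (12, 11).
Under simultaneous play:
R's best replies: W→T; X→M; Y→B; Z→B.
Player 2's best replies: T→W; M→W; B→W.
Only (T, W) has each player best-responding; Nash payoffs (12, 11).
Player 2's commitment gain: 11 − 11 = 0.

0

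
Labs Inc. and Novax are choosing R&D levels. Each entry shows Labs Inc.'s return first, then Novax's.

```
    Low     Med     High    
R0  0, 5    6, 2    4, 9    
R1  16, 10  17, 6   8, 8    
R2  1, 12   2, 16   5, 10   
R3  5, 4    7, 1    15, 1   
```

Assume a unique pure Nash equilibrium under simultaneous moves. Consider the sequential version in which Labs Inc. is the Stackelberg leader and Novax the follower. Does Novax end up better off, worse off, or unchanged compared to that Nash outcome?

Backward induction with Labs Inc. moving first.
- R0: Novax compares 5, 2, 9 and picks High; Labs Inc. would get 4.
- R1: Novax compares 10, 6, 8 and picks Low; Labs Inc. would get 16.
- R2: Novax compares 12, 16, 10 and picks Med; Labs Inc. would get 2.
- R3: Novax compares 4, 1, 1 and picks Low; Labs Inc. would get 5.
Among 4, 16, 2, 5, the best is 16 at R1. Subgame-perfect outcome: (R1, Low) with payoffs (16, 10).
Now find the simultaneous Nash equilibrium.
Labs Inc.'s best replies: Low→R1; Med→R1; High→R3.
Novax's best replies: R0→High; R1→Low; R2→Med; R3→Low.
The unique mutual best reply is (R1, Low), giving (16, 10).
Novax earns 10 sequentially versus 10 at the Nash outcome: unchanged.

unchanged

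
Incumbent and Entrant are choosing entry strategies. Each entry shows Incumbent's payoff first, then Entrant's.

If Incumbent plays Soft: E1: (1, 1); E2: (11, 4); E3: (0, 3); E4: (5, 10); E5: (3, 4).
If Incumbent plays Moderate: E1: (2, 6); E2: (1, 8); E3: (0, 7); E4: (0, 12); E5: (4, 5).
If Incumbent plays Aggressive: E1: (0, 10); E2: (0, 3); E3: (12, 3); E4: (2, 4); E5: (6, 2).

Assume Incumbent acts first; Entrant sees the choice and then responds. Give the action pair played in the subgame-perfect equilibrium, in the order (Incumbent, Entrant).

Work backward from Entrant's decision.
- Soft: BR = E4, leader payoff 5.
- Moderate: BR = E4, leader payoff 0.
- Aggressive: BR = E1, leader payoff 0.
Incumbent's induced payoffs are 5, 0, 0, so Incumbent commits to Soft. Subgame-perfect outcome: (Soft, E4) with payoffs (5, 10).

(Soft, E4)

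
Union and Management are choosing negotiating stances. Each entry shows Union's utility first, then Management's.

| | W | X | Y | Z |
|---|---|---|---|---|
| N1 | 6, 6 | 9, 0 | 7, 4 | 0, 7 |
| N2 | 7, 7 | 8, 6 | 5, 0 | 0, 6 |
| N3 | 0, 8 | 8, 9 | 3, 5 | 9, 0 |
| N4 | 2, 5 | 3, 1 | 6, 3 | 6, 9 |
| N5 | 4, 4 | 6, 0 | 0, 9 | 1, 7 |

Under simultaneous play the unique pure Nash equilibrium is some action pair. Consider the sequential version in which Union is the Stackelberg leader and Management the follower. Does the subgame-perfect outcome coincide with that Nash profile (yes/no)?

Solve by backward induction (Union leads).
- N1: BR = Z, leader payoff 0.
- N2: BR = W, leader payoff 7.
- N3: BR = X, leader payoff 8.
- N4: BR = Z, leader payoff 6.
- N5: BR = Y, leader payoff 0.
Union's induced payoffs are 0, 7, 8, 6, 0, so Union commits to N3. Subgame-perfect outcome: (N3, X) with payoffs (8, 9).
Under simultaneous play:
Union's best replies: W→N2; X→N1; Y→N1; Z→N3.
Management's best replies: N1→Z; N2→W; N3→X; N4→Z; N5→Y.
Only (N2, W) has each player best-responding; Nash payoffs (7, 7).
Sequential outcome (N3, X) differs from the Nash profile (N2, W).

no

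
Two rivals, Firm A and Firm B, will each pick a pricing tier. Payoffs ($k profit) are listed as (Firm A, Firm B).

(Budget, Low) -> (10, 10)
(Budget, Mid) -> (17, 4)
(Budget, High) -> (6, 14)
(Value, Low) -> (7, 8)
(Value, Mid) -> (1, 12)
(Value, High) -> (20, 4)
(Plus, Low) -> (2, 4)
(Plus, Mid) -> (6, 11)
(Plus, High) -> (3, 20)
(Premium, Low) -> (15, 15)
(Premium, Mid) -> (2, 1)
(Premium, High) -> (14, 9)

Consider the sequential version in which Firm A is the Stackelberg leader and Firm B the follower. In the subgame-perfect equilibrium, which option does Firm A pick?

Backward induction with Firm A moving first.
- Budget: BR = High, leader payoff 6.
- Value: BR = Mid, leader payoff 1.
- Plus: BR = High, leader payoff 3.
- Premium: BR = Low, leader payoff 15.
Maximizing over 6, 1, 3, 15, Firm A chooses Premium. Subgame-perfect outcome: (Premium, Low) with payoffs (15, 15).

Premium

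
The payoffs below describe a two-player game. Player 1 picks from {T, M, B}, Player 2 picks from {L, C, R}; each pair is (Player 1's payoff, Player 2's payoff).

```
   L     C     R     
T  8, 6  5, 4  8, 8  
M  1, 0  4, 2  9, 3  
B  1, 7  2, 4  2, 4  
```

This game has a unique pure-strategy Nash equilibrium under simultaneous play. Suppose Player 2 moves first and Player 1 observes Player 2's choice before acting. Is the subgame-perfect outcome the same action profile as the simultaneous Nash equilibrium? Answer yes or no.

no

Work backward from Player 1's decision.
- L: BR = T, leader payoff 6.
- C: BR = T, leader payoff 4.
- R: BR = M, leader payoff 3.
Player 2's induced payoffs are 6, 4, 3, so Player 2 commits to L. Subgame-perfect outcome: (T, L) with payoffs (8, 6).
For the simultaneous game, intersect best replies.
Player 1's best replies: L→T; C→T; R→M.
Player 2's best replies: T→R; M→R; B→L.
Only (M, R) has each player best-responding; Nash payoffs (9, 3).
Sequential outcome (T, L) differs from the Nash profile (M, R).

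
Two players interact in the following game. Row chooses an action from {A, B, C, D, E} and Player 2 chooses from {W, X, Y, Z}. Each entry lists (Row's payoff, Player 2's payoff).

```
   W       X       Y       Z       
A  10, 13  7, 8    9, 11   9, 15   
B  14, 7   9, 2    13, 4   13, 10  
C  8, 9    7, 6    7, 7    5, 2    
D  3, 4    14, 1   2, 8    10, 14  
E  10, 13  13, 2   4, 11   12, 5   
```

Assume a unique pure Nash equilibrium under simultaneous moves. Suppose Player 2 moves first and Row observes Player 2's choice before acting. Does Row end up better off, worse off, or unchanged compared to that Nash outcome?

unchanged

Solve by backward induction (Player 2 leads).
- W → Row plays B (best of 10, 14, 8, 3, 10); Player 2 gets 7.
- X → Row plays D (best of 7, 9, 7, 14, 13); Player 2 gets 1.
- Y → Row plays B (best of 9, 13, 7, 2, 4); Player 2 gets 4.
- Z → Row plays B (best of 9, 13, 5, 10, 12); Player 2 gets 10.
Player 2's induced payoffs are 7, 1, 4, 10, so Player 2 commits to Z. Subgame-perfect outcome: (B, Z) with payoffs (13, 10).
For the simultaneous game, intersect best replies.
Row's best replies: W→B; X→D; Y→B; Z→B.
Player 2's best replies: A→Z; B→Z; C→W; D→Z; E→W.
Only (B, Z) has each player best-responding; Nash payoffs (13, 10).
Row earns 13 sequentially versus 13 at the Nash outcome: unchanged.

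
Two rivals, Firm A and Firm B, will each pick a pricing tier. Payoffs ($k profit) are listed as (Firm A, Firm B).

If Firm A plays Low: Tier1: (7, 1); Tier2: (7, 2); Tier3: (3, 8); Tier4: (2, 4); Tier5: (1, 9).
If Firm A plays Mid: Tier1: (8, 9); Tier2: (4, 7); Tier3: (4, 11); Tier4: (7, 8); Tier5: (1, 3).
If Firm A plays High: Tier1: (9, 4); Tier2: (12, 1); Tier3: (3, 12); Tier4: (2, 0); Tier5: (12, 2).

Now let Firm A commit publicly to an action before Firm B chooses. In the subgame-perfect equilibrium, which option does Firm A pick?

Firm B best-responds to each possible Firm A move:
- Low: Firm B compares 1, 2, 8, 4, 9 and picks Tier5; Firm A would get 1.
- Mid: Firm B compares 9, 7, 11, 8, 3 and picks Tier3; Firm A would get 4.
- High: Firm B compares 4, 1, 12, 0, 2 and picks Tier3; Firm A would get 3.
Firm A's induced payoffs are 1, 4, 3, so Firm A commits to Mid. Subgame-perfect outcome: (Mid, Tier3) with payoffs (4, 11).

Mid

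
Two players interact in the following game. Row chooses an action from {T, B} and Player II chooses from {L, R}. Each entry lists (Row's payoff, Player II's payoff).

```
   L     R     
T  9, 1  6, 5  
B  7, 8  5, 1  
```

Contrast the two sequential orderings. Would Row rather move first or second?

first

If Row leads: Player II's best replies are T→R, B→L; Row's induced payoffs 6, 7; outcome (B, L), payoffs (7, 8).
If Player II leads: Row's best replies are L→T, R→T; Player II's induced payoffs 1, 5; outcome (T, R), payoffs (6, 5).
Row gets 7 moving first and 6 moving second, so Row prefers to move first.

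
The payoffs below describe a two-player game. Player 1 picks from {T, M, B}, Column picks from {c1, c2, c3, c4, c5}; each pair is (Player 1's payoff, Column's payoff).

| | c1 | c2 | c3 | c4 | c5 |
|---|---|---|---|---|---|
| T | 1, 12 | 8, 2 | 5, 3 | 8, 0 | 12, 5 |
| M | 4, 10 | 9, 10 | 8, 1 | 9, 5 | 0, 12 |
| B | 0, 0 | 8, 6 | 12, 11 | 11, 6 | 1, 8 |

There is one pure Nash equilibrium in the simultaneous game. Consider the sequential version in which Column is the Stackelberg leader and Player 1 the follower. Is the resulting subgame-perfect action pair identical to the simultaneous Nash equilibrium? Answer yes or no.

Work backward from Player 1's decision.
- c1: BR = M, leader payoff 10.
- c2: BR = M, leader payoff 10.
- c3: BR = B, leader payoff 11.
- c4: BR = B, leader payoff 6.
- c5: BR = T, leader payoff 5.
Among 10, 10, 11, 6, 5, the best is 11 at c3. Subgame-perfect outcome: (B, c3) with payoffs (12, 11).
Now find the simultaneous Nash equilibrium.
Player 1's best replies: c1→M; c2→M; c3→B; c4→B; c5→T.
Column's best replies: T→c1; M→c5; B→c3.
Only (B, c3) has each player best-responding; Nash payoffs (12, 11).
Sequential outcome (B, c3) coincides with the Nash profile (B, c3).

yes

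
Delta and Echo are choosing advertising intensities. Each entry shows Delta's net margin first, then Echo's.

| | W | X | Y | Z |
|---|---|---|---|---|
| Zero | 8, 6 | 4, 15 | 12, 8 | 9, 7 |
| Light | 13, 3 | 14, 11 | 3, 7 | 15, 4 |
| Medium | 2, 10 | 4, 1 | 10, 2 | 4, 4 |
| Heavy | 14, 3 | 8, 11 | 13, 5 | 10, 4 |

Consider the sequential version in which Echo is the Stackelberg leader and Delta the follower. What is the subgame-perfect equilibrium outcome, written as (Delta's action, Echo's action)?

(Light, X)

Delta best-responds to each possible Echo move:
- W: Delta compares 8, 13, 2, 14 and picks Heavy; Echo would get 3.
- X: Delta compares 4, 14, 4, 8 and picks Light; Echo would get 11.
- Y: Delta compares 12, 3, 10, 13 and picks Heavy; Echo would get 5.
- Z: Delta compares 9, 15, 4, 10 and picks Light; Echo would get 4.
Among 3, 11, 5, 4, the best is 11 at X. Subgame-perfect outcome: (Light, X) with payoffs (14, 11).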